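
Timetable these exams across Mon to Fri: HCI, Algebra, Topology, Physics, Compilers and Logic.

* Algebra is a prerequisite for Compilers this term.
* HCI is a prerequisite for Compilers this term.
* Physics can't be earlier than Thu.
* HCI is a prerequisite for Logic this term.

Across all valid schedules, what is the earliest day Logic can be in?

Tue

Precedence pushes Logic to at least Tue.
Logic at Tue is achievable: Algebra in Mon; HCI in Mon; Topology in Mon; Compilers in Tue; Logic in Tue; Physics in Thu.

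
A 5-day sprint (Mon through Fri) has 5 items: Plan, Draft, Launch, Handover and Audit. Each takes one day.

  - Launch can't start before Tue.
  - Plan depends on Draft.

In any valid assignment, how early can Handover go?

Handover at Mon is achievable: Draft=Mon, Launch=Tue, Plan=Tue, Audit=Mon, Handover=Mon.

Mon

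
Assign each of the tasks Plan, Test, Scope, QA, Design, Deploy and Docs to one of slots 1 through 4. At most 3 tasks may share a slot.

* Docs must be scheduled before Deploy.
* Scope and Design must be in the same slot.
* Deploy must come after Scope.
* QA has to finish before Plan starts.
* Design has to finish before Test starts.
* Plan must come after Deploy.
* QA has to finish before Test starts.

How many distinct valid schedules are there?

Splitting on Plan: it can be 3 (2), 4 (20). Listing each branch's schedules as (Test, Scope, QA, Design, Deploy, Docs):
Plan=3: (3,1,2,1,2,1) (4,1,2,1,2,1) — 2.
Plan=4: (2,1,1,1,3,2) (3,1,1,1,3,2) (3,1,2,1,2,1) (3,1,2,1,3,1) (3,1,2,1,3,2) (3,2,1,2,3,1) (3,2,1,2,3,2) (3,2,2,2,3,1) (4,1,1,1,3,2) (4,1,2,1,2,1) (4,1,2,1,3,1) (4,1,2,1,3,2) (4,1,3,1,2,1) (4,1,3,1,3,1) (4,1,3,1,3,2) (4,2,1,2,3,1) (4,2,1,2,3,2) (4,2,2,2,3,1) (4,2,3,2,3,1) (4,2,3,2,3,2) — 20.
Summing: 2 + 20 = 22.

22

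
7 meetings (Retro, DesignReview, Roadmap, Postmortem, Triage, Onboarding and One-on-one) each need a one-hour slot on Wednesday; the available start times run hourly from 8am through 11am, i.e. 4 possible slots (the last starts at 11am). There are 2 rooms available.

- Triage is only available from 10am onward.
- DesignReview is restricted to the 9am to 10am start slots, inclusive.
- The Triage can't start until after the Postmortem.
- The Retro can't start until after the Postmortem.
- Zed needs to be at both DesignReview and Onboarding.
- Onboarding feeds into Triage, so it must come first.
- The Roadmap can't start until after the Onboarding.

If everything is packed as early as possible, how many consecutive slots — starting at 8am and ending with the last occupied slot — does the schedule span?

The precedence chain requires at least 2 distinct slots.
With at most 2 per slot and 7 meetings, at least 4 slots are needed.
Triage can't be placed before 10am — that is slot 3 counting from 8am — so the schedule must run through at least 3 slots.
4 works (last occupied slot: 11am): for example Onboarding=8am, Triage=10am, DesignReview=9am, Retro=9am, One-on-one=11am, Roadmap=10am, Postmortem=8am.

4 slots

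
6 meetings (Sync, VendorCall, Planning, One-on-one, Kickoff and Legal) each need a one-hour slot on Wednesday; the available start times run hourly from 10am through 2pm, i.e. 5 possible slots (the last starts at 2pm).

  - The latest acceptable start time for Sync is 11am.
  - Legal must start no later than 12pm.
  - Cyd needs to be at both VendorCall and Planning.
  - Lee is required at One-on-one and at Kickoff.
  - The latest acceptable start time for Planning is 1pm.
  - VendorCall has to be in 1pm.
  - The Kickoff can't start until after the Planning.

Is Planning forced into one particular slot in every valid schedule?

No

Planning can be 10am (e.g. VendorCall=1pm, One-on-one=10am, Sync=10am, Legal=10am, Kickoff=11am, Planning=10am) or 11am (e.g. One-on-one=10am; VendorCall=1pm; Legal=10am; Planning=11am; Kickoff=12pm; Sync=10am).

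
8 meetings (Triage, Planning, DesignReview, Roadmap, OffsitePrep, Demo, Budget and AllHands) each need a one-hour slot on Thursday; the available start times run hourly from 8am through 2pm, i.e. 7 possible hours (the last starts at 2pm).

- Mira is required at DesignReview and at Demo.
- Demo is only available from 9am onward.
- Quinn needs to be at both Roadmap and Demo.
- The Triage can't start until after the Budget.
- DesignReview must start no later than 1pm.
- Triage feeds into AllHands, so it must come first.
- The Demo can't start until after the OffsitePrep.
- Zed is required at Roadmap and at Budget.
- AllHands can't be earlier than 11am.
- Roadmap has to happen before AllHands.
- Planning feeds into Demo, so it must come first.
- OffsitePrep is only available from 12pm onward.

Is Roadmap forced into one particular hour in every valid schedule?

Roadmap can be 8am (e.g. OffsitePrep=12pm; DesignReview=8am; Planning=8am; AllHands=11am; Budget=9am; Roadmap=8am; Demo=1pm; Triage=10am) or 9am (e.g. AllHands -> 11am; OffsitePrep -> 12pm; Triage -> 9am; Roadmap -> 9am; Planning -> 8am; Demo -> 1pm; Budget -> 8am; DesignReview -> 8am).

No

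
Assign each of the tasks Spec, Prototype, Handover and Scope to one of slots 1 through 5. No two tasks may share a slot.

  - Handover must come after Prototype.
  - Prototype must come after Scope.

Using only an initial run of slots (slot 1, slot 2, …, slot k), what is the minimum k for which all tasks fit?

The precedence chain requires at least 3 distinct slots.
With at most 1 per slot and 4 tasks, at least 4 slots are needed.
4 works (last occupied slot: 4): for example Spec=4; Prototype=2; Handover=3; Scope=1.

4 slots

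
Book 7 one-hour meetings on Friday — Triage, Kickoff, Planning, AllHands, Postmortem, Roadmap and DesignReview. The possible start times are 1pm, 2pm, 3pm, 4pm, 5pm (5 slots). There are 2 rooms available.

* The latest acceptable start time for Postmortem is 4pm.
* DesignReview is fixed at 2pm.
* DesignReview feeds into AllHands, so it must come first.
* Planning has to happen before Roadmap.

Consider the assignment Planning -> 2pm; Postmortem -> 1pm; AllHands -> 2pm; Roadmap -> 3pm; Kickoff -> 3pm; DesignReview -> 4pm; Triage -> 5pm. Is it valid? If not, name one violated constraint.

The latest acceptable start time for Postmortem is 4pm — holds.
DesignReview feeds into AllHands, so it must come first — violated.
There are 2 rooms available — holds.
Planning has to happen before Roadmap — holds.
DesignReview is fixed at 2pm — violated.

No. DesignReview feeds into AllHands, so it must come first is not satisfied.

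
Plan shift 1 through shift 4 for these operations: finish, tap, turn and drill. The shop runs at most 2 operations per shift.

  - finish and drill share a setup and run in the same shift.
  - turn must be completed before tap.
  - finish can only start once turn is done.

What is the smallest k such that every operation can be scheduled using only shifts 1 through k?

3 shifts

The precedence chain requires at least 2 distinct shifts.
With at most 2 per shift and 4 operations, at least 2 shifts are needed.
Could 2 shifts be enough, i.e. nothing placed later than shift 2? No: finish must come after turn (at shift 1 or later) → {shift 2}; turn must come before finish (at shift 2 or earlier) → {shift 1}; tap must come after turn (at shift 1 or later) → {shift 2}; drill must be in the same shift as finish (in {shift 2}) → {shift 2}; that puts finish, tap and drill all in shift 2 — more than 2 per shift.
So 2 shifts is not enough.
3 works (last occupied shift: shift 3): for example drill in shift 2, tap in shift 3, finish in shift 2, turn in shift 1.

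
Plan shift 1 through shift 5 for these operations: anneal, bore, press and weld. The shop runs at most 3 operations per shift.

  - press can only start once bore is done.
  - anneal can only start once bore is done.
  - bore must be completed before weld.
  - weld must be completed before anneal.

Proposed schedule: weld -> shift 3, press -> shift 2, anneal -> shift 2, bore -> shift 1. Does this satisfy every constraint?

anneal can only start once bore is done — holds.
press can only start once bore is done — holds.
bore must be completed before weld — holds.
weld must be completed before anneal — violated.
The shop runs at most 3 operations per shift — holds.

No — it violates: weld must be completed before anneal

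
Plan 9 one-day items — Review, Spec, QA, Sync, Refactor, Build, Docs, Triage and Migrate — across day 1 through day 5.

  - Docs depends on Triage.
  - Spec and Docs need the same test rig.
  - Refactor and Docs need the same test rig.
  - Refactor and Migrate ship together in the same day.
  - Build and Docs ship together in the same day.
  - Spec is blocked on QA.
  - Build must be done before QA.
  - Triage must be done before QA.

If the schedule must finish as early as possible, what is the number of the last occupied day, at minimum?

day 4

The precedence chain requires at least 4 distinct days.
4 works (last occupied day: day 4): for example Triage -> day 1, Spec -> day 4, Docs -> day 2, Build -> day 2, Review -> day 1, Migrate -> day 1, Refactor -> day 1, QA -> day 3, Sync -> day 1.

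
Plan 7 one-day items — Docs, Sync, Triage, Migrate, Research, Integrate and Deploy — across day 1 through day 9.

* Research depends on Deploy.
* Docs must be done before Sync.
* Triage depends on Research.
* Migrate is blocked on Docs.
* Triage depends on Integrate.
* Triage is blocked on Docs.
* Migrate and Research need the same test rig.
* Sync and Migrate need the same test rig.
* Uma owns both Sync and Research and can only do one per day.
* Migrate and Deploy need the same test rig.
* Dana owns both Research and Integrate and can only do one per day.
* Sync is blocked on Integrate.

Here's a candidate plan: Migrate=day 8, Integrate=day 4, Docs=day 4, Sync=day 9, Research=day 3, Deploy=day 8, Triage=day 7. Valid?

No. Migrate and Deploy need the same test rig is not satisfied.

Dana owns both Research and Integrate and can only do one per day — holds.
Uma owns both Sync and Research and can only do one per day — holds.
Migrate and Research need the same test rig — holds.
Triage depends on Integrate — holds.
Triage depends on Research — holds.
Sync is blocked on Integrate — holds.
Sync and Migrate need the same test rig — holds.
Migrate and Deploy need the same test rig — violated.
Triage is blocked on Docs — holds.
Migrate is blocked on Docs — holds.
Docs must be done before Sync — holds.
Research depends on Deploy — violated.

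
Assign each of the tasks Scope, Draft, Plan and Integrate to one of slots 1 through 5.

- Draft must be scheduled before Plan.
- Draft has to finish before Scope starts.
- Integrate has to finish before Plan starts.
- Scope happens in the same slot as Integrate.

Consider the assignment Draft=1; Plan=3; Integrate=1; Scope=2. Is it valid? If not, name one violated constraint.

No — it violates: Scope happens in the same slot as Integrate

Draft has to finish before Scope starts — holds.
Integrate has to finish before Plan starts — holds.
Draft must be scheduled before Plan — holds.
Scope happens in the same slot as Integrate — violated.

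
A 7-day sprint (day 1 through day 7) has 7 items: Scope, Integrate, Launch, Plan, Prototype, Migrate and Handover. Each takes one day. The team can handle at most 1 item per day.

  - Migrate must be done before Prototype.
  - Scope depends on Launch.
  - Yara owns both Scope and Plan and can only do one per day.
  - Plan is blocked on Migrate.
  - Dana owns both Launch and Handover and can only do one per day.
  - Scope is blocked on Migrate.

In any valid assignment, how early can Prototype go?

Precedence pushes Prototype to at least day 2.
Prototype at day 2 is achievable: Handover in day 7, Prototype in day 2, Migrate in day 1, Plan in day 5, Launch in day 3, Integrate in day 6, Scope in day 4.

day 2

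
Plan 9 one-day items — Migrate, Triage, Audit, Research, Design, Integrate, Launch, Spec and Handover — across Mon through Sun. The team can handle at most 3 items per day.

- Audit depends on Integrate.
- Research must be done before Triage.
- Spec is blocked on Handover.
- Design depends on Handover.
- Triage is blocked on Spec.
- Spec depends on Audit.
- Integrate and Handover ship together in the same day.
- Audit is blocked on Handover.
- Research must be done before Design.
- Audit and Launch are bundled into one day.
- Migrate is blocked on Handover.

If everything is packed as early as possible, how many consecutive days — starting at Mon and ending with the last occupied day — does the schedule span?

The precedence chain requires at least 4 distinct days.
With at most 3 per day and 9 tasks, at least 3 days are needed.
4 works (last occupied day: Thu): for example Spec -> Wed, Audit -> Tue, Migrate -> Wed, Design -> Tue, Launch -> Tue, Triage -> Thu, Research -> Mon, Handover -> Mon, Integrate -> Mon.

4 days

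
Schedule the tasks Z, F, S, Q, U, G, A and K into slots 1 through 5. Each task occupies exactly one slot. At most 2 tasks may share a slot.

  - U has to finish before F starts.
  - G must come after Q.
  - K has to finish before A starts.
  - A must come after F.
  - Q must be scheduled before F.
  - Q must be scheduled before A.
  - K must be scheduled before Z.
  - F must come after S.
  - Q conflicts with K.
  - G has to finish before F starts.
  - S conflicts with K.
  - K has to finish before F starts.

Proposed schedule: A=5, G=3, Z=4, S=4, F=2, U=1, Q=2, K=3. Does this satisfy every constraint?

K has to finish before F starts — violated.
A must come after F — holds.
Q must be scheduled before F — violated.
K must be scheduled before Z — holds.
G has to finish before F starts — violated.
U has to finish before F starts — holds.
F must come after S — violated.
K has to finish before A starts — holds.
S conflicts with K — holds.
G must come after Q — holds.
Q conflicts with K — holds.
At most 2 tasks may share a slot — holds.
Q must be scheduled before A — holds.

No. F must come after S is not satisfied.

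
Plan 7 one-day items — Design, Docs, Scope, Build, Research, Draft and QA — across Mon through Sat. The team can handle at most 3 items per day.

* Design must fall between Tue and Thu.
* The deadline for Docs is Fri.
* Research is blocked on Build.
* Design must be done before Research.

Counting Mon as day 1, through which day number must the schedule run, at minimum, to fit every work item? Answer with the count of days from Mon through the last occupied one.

The precedence chain requires at least 2 distinct days.
With at most 3 per day and 7 work items, at least 3 days are needed.
Propagating the time windows through the other constraints, Research can't land before Wed — that is day 3 counting from Mon — so the schedule must run through at least 3 days.
3 works (last occupied day: Wed): for example Build in Mon; Scope in Mon; Research in Wed; Docs in Mon; Design in Tue; Draft in Tue; QA in Tue.

3 days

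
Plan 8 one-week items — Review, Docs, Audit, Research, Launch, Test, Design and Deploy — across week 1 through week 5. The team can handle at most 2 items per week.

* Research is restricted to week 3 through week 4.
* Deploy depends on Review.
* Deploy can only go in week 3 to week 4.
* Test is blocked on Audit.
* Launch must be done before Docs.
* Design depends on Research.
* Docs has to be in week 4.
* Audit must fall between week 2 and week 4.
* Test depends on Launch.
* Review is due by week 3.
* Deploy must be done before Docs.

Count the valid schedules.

Splitting on Review: it can be week 1 (15), week 2 (10). Listing each branch's schedules as (Docs, Audit, Research, Launch, Test, Design, Deploy) by week number:
Review=week 1: (4,2,3,1,4,5,3) (4,2,3,1,5,4,3) (4,2,3,1,5,5,3) (4,2,3,2,4,5,3) (4,2,3,2,5,4,3) (4,2,3,2,5,5,3) (4,2,4,1,3,5,3) (4,2,4,1,5,5,3) (4,2,4,2,3,5,3) (4,2,4,2,5,5,3) (4,2,4,3,5,5,3) (4,3,4,1,5,5,3) (4,3,4,2,5,5,3) (4,4,3,1,5,5,3) (4,4,3,2,5,5,3) — 15.
Review=week 2: (4,2,3,1,4,5,3) (4,2,3,1,5,4,3) (4,2,3,1,5,5,3) (4,2,4,1,3,5,3) (4,2,4,1,5,5,3) (4,2,4,3,5,5,3) (4,3,4,1,5,5,3) (4,3,4,2,5,5,3) (4,4,3,1,5,5,3) (4,4,3,2,5,5,3) — 10.
Summing: 15 + 10 = 25.

25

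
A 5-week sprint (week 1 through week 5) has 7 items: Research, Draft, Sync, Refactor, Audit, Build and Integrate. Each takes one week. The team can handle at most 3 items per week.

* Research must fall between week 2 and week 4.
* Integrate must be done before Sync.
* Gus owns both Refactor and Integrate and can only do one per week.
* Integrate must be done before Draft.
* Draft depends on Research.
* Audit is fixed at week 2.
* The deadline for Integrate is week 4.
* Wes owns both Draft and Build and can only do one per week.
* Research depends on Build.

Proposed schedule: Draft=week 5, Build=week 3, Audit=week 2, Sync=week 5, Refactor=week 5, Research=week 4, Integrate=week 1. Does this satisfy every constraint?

The team can handle at most 3 items per week — holds.
The deadline for Integrate is week 4 — holds.
Draft depends on Research — holds.
Gus owns both Refactor and Integrate and can only do one per week — holds.
Research depends on Build — holds.
Integrate must be done before Draft — holds.
Wes owns both Draft and Build and can only do one per week — holds.
Integrate must be done before Sync — holds.
Audit is fixed at week 2 — holds.
Research must fall between week 2 and week 4 — holds.

Yes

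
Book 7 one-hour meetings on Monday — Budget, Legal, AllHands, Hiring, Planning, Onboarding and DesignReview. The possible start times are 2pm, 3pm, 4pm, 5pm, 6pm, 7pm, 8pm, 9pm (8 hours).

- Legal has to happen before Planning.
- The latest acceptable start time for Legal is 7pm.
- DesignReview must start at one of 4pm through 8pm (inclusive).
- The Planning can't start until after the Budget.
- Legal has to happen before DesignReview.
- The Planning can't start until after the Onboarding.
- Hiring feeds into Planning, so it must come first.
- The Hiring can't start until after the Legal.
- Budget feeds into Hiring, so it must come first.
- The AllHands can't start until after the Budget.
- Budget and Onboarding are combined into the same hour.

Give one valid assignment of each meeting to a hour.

DesignReview in 4pm; Planning in 4pm; Onboarding in 2pm; Budget in 2pm; Hiring in 3pm; Legal in 2pm; AllHands in 3pm

Checking: Budget(2pm) before AllHands(3pm); Onboarding(2pm) before Planning(4pm); Budget(2pm) before Hiring(3pm); Hiring(3pm) before Planning(4pm); Legal(2pm) before Planning(4pm); Budget(2pm) before Planning(4pm); Legal(2pm) before Hiring(3pm); Legal(2pm) before DesignReview(4pm); Budget = Onboarding = 2pm; DesignReview=4pm in [4pm,8pm]; Legal=2pm in [2pm,7pm].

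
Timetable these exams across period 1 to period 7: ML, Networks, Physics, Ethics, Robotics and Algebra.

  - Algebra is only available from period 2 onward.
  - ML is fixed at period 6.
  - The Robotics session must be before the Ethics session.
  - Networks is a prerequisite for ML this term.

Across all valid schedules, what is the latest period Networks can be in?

period 5

Downstream work caps Networks at period 5.
Networks at period 5 is achievable: Physics in period 1; ML in period 6; Algebra in period 2; Ethics in period 2; Robotics in period 1; Networks in period 5.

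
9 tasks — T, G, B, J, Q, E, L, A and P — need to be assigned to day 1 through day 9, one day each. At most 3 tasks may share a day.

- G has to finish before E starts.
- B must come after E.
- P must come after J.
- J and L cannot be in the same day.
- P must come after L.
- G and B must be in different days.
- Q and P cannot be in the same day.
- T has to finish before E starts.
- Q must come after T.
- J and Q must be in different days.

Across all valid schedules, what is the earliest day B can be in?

Precedence pushes B to at least day 3.
B at day 3 is achievable: B in day 3; P in day 3; T in day 1; E in day 2; G in day 1; Q in day 2; L in day 2; A in day 3; J in day 1.

day 3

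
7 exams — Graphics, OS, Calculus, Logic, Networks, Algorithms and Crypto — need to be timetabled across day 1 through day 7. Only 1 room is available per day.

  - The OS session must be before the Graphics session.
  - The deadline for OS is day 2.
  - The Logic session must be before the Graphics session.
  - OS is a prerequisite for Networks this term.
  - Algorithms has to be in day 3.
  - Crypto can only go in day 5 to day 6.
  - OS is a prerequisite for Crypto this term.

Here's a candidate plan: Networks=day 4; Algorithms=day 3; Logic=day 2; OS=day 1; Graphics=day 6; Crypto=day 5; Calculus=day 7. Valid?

Yes, all constraints hold

OS is a prerequisite for Networks this term — holds.
OS is a prerequisite for Crypto this term — holds.
The Logic session must be before the Graphics session — holds.
The OS session must be before the Graphics session — holds.
Crypto can only go in day 5 to day 6 — holds.
Algorithms has to be in day 3 — holds.
Only 1 room is available per day — holds.
The deadline for OS is day 2 — holds.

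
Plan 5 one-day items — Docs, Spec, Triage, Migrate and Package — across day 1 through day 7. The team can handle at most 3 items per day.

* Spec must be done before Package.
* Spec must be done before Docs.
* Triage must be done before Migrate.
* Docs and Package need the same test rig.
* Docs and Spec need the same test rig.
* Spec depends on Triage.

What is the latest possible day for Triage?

Downstream work caps Triage at day 5.
Triage at day 4 is achievable: Spec in day 5, Docs in day 6, Migrate in day 5, Triage in day 4, Package in day 7.
Nothing later works — the conflict and capacity constraints rule out every day after day 4.

day 4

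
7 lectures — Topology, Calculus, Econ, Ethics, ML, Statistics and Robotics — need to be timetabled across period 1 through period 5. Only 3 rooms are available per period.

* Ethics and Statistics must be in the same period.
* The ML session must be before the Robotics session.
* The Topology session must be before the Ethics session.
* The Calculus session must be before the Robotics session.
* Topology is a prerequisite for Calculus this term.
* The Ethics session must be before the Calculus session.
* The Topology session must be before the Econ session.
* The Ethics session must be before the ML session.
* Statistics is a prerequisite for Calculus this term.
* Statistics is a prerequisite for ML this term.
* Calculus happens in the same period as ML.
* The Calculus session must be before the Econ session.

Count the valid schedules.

7

Splitting on Topology: it can be period 1 (6), period 2 (1). Listing each branch's schedules as (Calculus, Econ, Ethics, ML, Statistics, Robotics) by period number:
Topology=period 1: (3,4,2,3,2,4) (3,4,2,3,2,5) (3,5,2,3,2,4) (3,5,2,3,2,5) (4,5,2,4,2,5) (4,5,3,4,3,5) — 6.
Topology=period 2: (4,5,3,4,3,5) — 1.
Summing: 6 + 1 = 7.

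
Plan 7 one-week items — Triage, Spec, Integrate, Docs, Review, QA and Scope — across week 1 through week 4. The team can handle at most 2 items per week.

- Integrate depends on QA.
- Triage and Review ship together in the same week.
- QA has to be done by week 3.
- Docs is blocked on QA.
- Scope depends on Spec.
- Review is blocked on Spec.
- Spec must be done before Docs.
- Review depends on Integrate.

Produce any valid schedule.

Spec -> week 1; Integrate -> week 2; QA -> week 1; Docs -> week 2; Triage -> week 3; Scope -> week 4; Review -> week 3

Checking: Spec(week 1) before Docs(week 2); QA(week 1) before Docs(week 2); Spec(week 1) before Scope(week 4); QA(week 1) before Integrate(week 2); Spec(week 1) before Review(week 3); Integrate(week 2) before Review(week 3); Triage = Review = week 3; QA=week 1 in [week 1,week 3]; max 2 per week (cap 2).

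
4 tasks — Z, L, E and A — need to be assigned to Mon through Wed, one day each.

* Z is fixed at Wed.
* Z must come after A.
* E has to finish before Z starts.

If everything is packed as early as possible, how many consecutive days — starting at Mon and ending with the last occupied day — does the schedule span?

The precedence chain requires at least 2 distinct days.
Z can't be placed before Wed — that is day 3 counting from Mon — so the schedule must run through at least 3 days.
3 works (last occupied day: Wed): for example L=Mon; Z=Wed; E=Mon; A=Mon.

3 days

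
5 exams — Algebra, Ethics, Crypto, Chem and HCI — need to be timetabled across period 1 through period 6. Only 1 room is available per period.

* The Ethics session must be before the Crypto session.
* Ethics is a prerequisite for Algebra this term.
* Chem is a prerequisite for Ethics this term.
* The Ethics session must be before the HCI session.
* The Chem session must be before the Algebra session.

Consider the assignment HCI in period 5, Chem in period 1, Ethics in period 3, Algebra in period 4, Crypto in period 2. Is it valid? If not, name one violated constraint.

Chem is a prerequisite for Ethics this term — holds.
The Ethics session must be before the Crypto session — violated.
Only 1 room is available per period — holds.
The Ethics session must be before the HCI session — holds.
Ethics is a prerequisite for Algebra this term — holds.
The Chem session must be before the Algebra session — holds.

No. The Ethics session must be before the Crypto session is not satisfied.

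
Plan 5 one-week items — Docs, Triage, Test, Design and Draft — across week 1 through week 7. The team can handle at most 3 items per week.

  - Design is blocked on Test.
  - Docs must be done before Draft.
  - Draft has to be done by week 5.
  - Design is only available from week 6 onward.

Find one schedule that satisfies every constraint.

Design in week 6, Test in week 1, Docs in week 1, Triage in week 1, Draft in week 2

Checking: Docs(week 1) before Draft(week 2); Test(week 1) before Design(week 6); Design=week 6 in [week 6,week 7]; Draft=week 2 in [week 1,week 5]; max 3 per week (cap 3).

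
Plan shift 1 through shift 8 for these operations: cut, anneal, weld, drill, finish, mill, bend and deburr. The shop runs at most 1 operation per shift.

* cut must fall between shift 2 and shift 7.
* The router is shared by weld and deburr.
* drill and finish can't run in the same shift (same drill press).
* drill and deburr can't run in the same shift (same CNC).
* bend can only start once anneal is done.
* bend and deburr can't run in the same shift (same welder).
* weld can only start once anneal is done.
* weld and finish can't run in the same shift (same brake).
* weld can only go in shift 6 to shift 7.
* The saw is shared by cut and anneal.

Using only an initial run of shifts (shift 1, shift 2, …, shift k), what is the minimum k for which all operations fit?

The precedence chain requires at least 2 distinct shifts.
With at most 1 per shift and 8 operations, at least 8 shifts are needed.
weld can't be placed before shift 6, so the schedule must run through at least shift 6.
8 works (last occupied shift: shift 8): for example bend in shift 3; drill in shift 4; deburr in shift 8; cut in shift 2; mill in shift 7; anneal in shift 1; weld in shift 6; finish in shift 5.

8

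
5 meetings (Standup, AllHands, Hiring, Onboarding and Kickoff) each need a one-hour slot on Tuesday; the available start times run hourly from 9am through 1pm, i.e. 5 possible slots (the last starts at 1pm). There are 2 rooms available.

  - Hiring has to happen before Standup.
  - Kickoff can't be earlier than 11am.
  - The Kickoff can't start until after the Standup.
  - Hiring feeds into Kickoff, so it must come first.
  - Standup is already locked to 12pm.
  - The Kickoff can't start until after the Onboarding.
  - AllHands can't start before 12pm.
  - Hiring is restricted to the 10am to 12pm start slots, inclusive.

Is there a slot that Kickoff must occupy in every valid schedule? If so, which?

1pm

Kickoff is available from 11am; precedence pushes Kickoff to at least 1pm.
So Kickoff is pinned to 1pm.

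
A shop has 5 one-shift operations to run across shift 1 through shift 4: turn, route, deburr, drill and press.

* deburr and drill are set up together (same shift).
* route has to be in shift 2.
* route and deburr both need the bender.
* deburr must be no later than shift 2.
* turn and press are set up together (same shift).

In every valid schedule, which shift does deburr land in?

deburr's window is shift 1–shift 2.
route is fixed at shift 2, and deburr can't share a shift with route.
So deburr must be shift 1.

shift 1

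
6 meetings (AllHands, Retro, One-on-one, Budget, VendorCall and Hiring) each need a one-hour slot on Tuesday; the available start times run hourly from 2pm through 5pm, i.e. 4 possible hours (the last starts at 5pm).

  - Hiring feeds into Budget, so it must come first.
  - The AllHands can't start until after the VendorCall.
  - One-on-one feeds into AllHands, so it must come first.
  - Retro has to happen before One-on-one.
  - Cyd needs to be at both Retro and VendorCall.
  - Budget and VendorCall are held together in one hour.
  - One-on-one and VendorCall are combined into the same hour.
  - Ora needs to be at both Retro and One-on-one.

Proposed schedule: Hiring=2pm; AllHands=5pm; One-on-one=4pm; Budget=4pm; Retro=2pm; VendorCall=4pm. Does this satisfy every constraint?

Yes

The AllHands can't start until after the VendorCall — holds.
Budget and VendorCall are held together in one hour — holds.
One-on-one and VendorCall are combined into the same hour — holds.
One-on-one feeds into AllHands, so it must come first — holds.
Ora needs to be at both Retro and One-on-one — holds.
Retro has to happen before One-on-one — holds.
Hiring feeds into Budget, so it must come first — holds.
Cyd needs to be at both Retro and VendorCall — holds.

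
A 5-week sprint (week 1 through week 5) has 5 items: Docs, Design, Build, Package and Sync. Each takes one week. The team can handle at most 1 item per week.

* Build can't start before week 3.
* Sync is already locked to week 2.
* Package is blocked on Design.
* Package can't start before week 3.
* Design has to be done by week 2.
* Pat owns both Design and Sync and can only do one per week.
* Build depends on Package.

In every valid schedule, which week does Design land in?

Design's window is week 1–week 2.
Sync is fixed at week 2, and Design can't share a week with Sync.
So Design must be week 1.

week 1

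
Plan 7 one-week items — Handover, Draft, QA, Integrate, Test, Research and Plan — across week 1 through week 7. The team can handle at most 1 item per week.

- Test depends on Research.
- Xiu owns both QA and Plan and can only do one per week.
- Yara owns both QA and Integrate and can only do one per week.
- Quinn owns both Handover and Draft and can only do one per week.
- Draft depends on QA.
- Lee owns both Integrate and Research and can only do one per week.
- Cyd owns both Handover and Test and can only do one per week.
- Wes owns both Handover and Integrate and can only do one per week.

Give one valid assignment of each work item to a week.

Handover=week 5, Integrate=week 6, Test=week 4, QA=week 1, Draft=week 2, Research=week 3, Plan=week 7

Checking: QA(week 1) before Draft(week 2); Research(week 3) before Test(week 4); Handover(week 5) != Draft(week 2); QA(week 1) != Integrate(week 6); Integrate(week 6) != Research(week 3); Handover(week 5) != Integrate(week 6); Handover(week 5) != Test(week 4); QA(week 1) != Plan(week 7); max 1 per week (cap 1).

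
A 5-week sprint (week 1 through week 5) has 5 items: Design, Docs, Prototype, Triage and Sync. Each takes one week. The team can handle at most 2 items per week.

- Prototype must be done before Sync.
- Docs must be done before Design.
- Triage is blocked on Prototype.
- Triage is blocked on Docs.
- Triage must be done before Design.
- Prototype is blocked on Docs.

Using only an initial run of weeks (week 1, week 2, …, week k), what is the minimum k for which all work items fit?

4 weeks

The precedence chain requires at least 4 distinct weeks.
With at most 2 per week and 5 work items, at least 3 weeks are needed.
4 works (last occupied week: week 4): for example Design -> week 4; Triage -> week 3; Prototype -> week 2; Docs -> week 1; Sync -> week 3.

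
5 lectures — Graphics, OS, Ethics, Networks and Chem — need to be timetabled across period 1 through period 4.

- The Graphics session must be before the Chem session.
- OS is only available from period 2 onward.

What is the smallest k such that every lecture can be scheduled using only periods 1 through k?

The precedence chain requires at least 2 distinct periods.
2 works (last occupied period: period 2): for example OS=period 2; Networks=period 1; Ethics=period 1; Chem=period 2; Graphics=period 1.

2 periods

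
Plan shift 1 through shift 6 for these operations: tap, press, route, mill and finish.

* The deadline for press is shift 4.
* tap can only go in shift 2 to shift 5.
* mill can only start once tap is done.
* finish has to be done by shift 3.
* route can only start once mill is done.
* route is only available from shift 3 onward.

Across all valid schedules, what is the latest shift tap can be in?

Tap is available from shift 2; tap's own window allows nothing later than shift 5; downstream work caps tap at shift 4.
tap at shift 4 is achievable: route -> shift 6, tap -> shift 4, finish -> shift 1, mill -> shift 5, press -> shift 1.

shift 4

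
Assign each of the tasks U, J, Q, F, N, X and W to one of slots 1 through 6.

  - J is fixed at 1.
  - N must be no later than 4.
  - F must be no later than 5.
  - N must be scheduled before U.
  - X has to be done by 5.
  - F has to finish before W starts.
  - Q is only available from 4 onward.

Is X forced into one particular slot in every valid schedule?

No

X can be 1 (e.g. F=1; J=1; W=2; N=1; Q=4; U=2; X=1) or 2 (e.g. Q -> 4; U -> 2; F -> 1; W -> 2; J -> 1; N -> 1; X -> 2).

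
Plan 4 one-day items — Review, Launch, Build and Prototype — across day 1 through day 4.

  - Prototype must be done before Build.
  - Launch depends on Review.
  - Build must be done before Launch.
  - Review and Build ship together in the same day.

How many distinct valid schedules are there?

Enumerating: Launch -> day 3; Review -> day 2; Build -> day 2; Prototype -> day 1 | Prototype -> day 1, Launch -> day 4, Review -> day 2, Build -> day 2 | Review=day 3; Launch=day 4; Build=day 3; Prototype=day 1 | Review in day 3, Prototype in day 2, Build in day 3, Launch in day 4.

4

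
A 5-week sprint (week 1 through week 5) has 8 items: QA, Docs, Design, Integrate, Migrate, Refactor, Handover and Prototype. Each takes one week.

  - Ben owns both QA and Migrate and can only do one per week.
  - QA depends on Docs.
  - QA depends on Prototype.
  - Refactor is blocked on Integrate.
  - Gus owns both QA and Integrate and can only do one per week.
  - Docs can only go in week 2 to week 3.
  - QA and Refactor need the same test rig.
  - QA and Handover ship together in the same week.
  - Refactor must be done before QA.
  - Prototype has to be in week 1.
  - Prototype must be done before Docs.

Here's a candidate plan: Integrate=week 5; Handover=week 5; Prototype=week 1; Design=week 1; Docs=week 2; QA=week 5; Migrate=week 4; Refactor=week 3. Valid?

QA and Refactor need the same test rig — holds.
Refactor is blocked on Integrate — violated.
QA depends on Prototype — holds.
Prototype must be done before Docs — holds.
QA depends on Docs — holds.
Docs can only go in week 2 to week 3 — holds.
Prototype has to be in week 1 — holds.
Refactor must be done before QA — holds.
Gus owns both QA and Integrate and can only do one per week — violated.
Ben owns both QA and Migrate and can only do one per week — holds.
QA and Handover ship together in the same week — holds.

No — it violates: Gus owns both QA and Integrate and can only do one per week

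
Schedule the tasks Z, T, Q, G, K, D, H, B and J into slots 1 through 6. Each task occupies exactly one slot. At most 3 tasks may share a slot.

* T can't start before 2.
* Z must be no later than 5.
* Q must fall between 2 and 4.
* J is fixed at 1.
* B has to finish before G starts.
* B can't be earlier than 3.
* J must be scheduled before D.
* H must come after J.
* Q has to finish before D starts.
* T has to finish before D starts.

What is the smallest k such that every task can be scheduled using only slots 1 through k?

4 slots

The precedence chain requires at least 2 distinct slots.
With at most 3 per slot and 9 tasks, at least 3 slots are needed.
Propagating the time windows through the other constraints, G can't land before 4, so the schedule must run through at least slot 4.
4 works (last occupied slot: 4): for example K -> 1, T -> 2, Z -> 1, H -> 2, D -> 3, B -> 3, J -> 1, Q -> 2, G -> 4.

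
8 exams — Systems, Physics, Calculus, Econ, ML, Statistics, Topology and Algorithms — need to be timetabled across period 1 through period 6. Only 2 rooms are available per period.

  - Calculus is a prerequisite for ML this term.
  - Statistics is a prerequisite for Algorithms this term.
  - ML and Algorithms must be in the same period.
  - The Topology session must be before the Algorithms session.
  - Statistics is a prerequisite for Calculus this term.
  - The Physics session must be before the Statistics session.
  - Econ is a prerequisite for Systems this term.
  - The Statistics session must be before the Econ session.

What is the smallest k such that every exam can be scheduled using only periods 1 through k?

5

The precedence chain requires at least 4 distinct periods.
With at most 2 per period and 8 exams, at least 4 periods are needed.
Could 4 periods be enough, i.e. nothing placed later than period 4? No: Algorithms must come after Topology (at period 1 or later) → {period 2, period 3, period 4}; ML must come after Calculus (at period 1 or later) → {period 2, period 3, period 4}; Calculus must come before ML (at period 4 or earlier) → {period 1, period 2, period 3}; Statistics must come before Algorithms (at period 4 or earlier) → {period 1, period 2, period 3}; Systems must come after Econ (at period 1 or later) → {period 2, period 3, period 4}; Econ must come before Systems (at period 4 or earlier) → {period 1, period 2, period 3}; Calculus must come after Statistics (at period 1 or later) → {period 2, period 3}; Statistics must come before Calculus (at period 3 or earlier) → {period 1, period 2}; Econ must come after Statistics (at period 1 or later) → {period 2, period 3}; Statistics must come after Physics (at period 1 or later) → {period 2}; ML must come after Calculus (at period 2 or later) → {period 3, period 4}; Algorithms must come after Statistics (at period 2 or later) → {period 3, period 4}; Systems must come after Econ (at period 2 or later) → {period 3, period 4}; Calculus must come after Statistics (at period 2 or later) → {period 3}; Econ must come after Statistics (at period 2 or later) → {period 3}; Systems can't use period 3, already full with Calculus and Econ (limit 2) → {period 4}; ML can't use period 3, already full with Calculus and Econ (limit 2) → {period 4}; Algorithms can't use period 3, already full with Calculus and Econ (limit 2) → {period 4}; that puts Systems, ML and Algorithms all in period 4 — more than 2 per period.
So 4 periods is not enough.
5 works (last occupied period: period 5): for example Calculus=period 3, Systems=period 5, Topology=period 1, ML=period 4, Physics=period 1, Econ=period 3, Statistics=period 2, Algorithms=period 4.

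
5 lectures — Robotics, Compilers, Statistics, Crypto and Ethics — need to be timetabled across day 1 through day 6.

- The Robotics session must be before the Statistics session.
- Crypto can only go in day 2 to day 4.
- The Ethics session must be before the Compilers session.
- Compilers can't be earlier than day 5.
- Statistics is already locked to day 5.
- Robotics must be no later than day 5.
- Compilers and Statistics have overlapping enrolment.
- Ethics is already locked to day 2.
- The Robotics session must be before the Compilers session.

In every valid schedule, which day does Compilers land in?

day 6

Compilers's window is day 5–day 6.
Statistics is fixed at day 5, and Compilers can't share a day with Statistics.
So Compilers must be day 6.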